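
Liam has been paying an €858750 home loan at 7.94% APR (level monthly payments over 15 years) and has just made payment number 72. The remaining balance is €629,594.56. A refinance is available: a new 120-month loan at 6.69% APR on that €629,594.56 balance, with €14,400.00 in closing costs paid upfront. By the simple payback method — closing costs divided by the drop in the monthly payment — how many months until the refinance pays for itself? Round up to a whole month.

Current payment = 858,750 × 7.94%/12 / (1 − (1+0.0066167)^−180) = €8,176.94.
Refinanced payment = 629,594.56 × 0.0055750 / (1 − (1+0.0055750)^−120) = €7,209.93.
Monthly savings = €8,176.94 − €7,209.93 = €967.01.
Break-even = €14,400.00 / €967.01 = 14.89 → 15 months.

15 months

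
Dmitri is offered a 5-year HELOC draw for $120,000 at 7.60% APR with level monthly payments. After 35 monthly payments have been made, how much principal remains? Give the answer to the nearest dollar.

$55,566

With monthly rate i = 7.6%/12 = 0.0063333, the balance after k of n payments is P · [(1+i)^n − (1+i)^k] / [(1+i)^n − 1].
(1+0.0063333)^60 = 1.46053342 and (1+0.0063333)^35 = 1.24728311, so the balance is 120,000 × (1.46053342 − 1.24728311) / (1.46053342 − 1) = $55,566.08.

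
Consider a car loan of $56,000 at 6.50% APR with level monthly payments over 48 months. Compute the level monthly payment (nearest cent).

$1,328.04

At 6.50% the monthly rate is 0.0054167, so the payment is 56,000 × 0.0054167 / (1 − 1.0054167^−48) = $1,328.04.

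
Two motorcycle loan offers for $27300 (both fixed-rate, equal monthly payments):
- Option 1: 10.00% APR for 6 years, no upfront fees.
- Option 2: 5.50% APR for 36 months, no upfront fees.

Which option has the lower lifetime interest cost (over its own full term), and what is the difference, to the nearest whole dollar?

Option 2 by $6,738

Option 1: monthly rate = 10%/12 = 0.0083333; payment = 27,300 × 0.0083333 / (1 − (1+0.0083333)^−72) = $505.76.
Total interest on Option 1 = 72 × $505.76 − $27,300 = $9,114.72.
Option 2: monthly rate = 5.5%/12 = 0.0045833; payment = 27,300 × 0.0045833 / (1 − (1+0.0045833)^−36) = $824.35.
Total interest on Option 2 = 36 × $824.35 − $27,300 = $2,376.60.
Option 2 is lower by $6,738.12.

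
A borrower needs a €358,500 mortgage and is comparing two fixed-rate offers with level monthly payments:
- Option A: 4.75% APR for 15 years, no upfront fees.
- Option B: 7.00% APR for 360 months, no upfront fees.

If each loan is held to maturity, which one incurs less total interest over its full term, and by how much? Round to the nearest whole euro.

Option A: at 4.75% the monthly rate is 0.0039583, so the payment is 358,500 × 0.0039583 / (1 − 1.0039583^−180) = €2,788.53.
Total interest on Option A = 180 × €2,788.53 − €358,500 = €143,435.40.
Option B: monthly rate = 7%/12 = 0.0058333; payment = 358,500 × 0.0058333 / (1 − (1+0.0058333)^−360) = €2,385.11.
Total interest on Option B = 360 × €2,385.11 − €358,500 = €500,139.60.
Option A is lower by €356,704.20.

Option A by €356,704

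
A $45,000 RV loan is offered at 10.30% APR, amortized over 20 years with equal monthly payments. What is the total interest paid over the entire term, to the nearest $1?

$61,378

At 10.30% the monthly rate is 0.0085833, so the payment is 45,000 × 0.0085833 / (1 − 1.0085833^−240) = $443.24.
Total paid = 240 × $443.24 = $106,377.60; interest = $106,377.60 − $45,000 = $61,377.60.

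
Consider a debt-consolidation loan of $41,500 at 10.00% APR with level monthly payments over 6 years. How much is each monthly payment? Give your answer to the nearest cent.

Monthly rate = 10%/12 = 0.0083333; payment = 41,500 × 0.0083333 / (1 − (1+0.0083333)^−72) = $768.82.

$768.82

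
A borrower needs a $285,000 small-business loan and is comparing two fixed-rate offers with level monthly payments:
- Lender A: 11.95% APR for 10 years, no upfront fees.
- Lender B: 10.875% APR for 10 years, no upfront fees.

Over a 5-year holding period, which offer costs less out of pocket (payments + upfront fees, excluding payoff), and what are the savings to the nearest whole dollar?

Lender A: at 11.95% the monthly rate is 0.0099583, so the payment is 285,000 × 0.0099583 / (1 − 1.0099583^−120) = $4,080.69.
Lender B: at 10.875% the monthly rate is 0.0090625, so the payment is 285,000 × 0.0090625 / (1 − 1.0090625^−120) = $3,905.74.
Over 60 months: Lender A costs 60 × $4,080.69 = $244,841.40; Lender B costs 60 × $3,905.74 = $234,344.40.
Lender B is cheaper by $244,841.40 − $234,344.40 = $10,497.00.

Lender B by $10,497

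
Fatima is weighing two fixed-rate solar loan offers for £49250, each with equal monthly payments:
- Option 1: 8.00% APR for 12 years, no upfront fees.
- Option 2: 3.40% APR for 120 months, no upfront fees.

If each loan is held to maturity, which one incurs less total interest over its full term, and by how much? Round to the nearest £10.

Option 1: monthly rate = 8%/12 = 0.0066667; payment = 49,250 × 0.0066667 / (1 − (1+0.0066667)^−144) = £533.11.
Total interest on Option 1 = 144 × £533.11 − £49,250 = £27,517.84.
Option 2: at 3.40% the monthly rate is 0.0028333, so the payment is 49,250 × 0.0028333 / (1 − 1.0028333^−120) = £484.71.
Total interest on Option 2 = 120 × £484.71 − £49,250 = £8,915.20.
Option 2 is lower by £18,602.64.

Option 2 by £18,600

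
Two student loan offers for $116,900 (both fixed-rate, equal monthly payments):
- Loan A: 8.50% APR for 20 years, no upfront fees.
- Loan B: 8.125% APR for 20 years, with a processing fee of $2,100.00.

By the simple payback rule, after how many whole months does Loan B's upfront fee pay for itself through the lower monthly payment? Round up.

77 months

Loan A: monthly rate = 8.5%/12 = 0.0070833; payment = 116,900 × 0.0070833 / (1 − (1+0.0070833)^−240) = $1,014.49.
Loan B: at 8.125% the monthly rate is 0.0067708, so the payment is 116,900 × 0.0067708 / (1 − 1.0067708^−240) = $986.91.
Monthly savings = $1,014.49 − $986.91 = $27.58.
Break-even = $2,100.00 / $27.58 = 76.14 → 77 months.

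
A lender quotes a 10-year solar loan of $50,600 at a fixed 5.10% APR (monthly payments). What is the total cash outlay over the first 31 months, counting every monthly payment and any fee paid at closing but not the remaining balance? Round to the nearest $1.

$16,714

Monthly rate = 5.1%/12 = 0.0042500; payment = 50,600 × 0.0042500 / (1 − (1+0.0042500)^−120) = $539.17.
Total outlay = 31 × $539.17 = $16,714.27.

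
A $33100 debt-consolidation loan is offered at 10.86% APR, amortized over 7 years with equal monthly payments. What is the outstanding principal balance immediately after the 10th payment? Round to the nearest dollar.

With monthly rate i = 10.86%/12 = 0.0090500, the balance after k of n payments is P · [(1+i)^n − (1+i)^k] / [(1+i)^n − 1].
(1+0.0090500)^84 = 2.13140356 and (1+0.0090500)^10 = 1.09427598, so the balance is 33,100 × (2.13140356 − 1.09427598) / (2.13140356 − 1) = $30,341.89.

$30,342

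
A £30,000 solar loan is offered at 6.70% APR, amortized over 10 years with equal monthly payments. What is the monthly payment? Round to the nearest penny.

At 6.70% the monthly rate is 0.0055833, so the payment is 30,000 × 0.0055833 / (1 − 1.0055833^−120) = £343.70.

£343.70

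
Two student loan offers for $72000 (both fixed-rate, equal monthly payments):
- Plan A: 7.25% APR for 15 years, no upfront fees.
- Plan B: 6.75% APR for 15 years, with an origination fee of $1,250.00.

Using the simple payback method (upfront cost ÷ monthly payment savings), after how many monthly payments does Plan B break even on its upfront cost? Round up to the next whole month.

63 months

Plan A: monthly rate = 7.25%/12 = 0.0060417; payment = 72,000 × 0.0060417 / (1 − (1+0.0060417)^−180) = $657.26.
Plan B: at 6.75% the monthly rate is 0.0056250, so the payment is 72,000 × 0.0056250 / (1 − 1.0056250^−180) = $637.13.
Monthly savings = $657.26 − $637.13 = $20.13.
Break-even = $1,250.00 / $20.13 = 62.10 → 63 months.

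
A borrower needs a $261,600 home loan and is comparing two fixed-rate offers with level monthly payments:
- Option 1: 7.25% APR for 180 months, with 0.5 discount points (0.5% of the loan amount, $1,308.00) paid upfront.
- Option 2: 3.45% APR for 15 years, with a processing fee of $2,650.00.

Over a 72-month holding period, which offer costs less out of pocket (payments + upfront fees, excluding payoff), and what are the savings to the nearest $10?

Option 1: at 7.25% the monthly rate is 0.0060417, so the payment is 261,600 × 0.0060417 / (1 − 1.0060417^−180) = $2,388.05.
Option 2: at 3.45% the monthly rate is 0.0028750, so the payment is 261,600 × 0.0028750 / (1 − 1.0028750^−180) = $1,863.72.
Over 72 months: Option 1 costs 72 × $2,388.05 + $1,308.00 = $173,247.60; Option 2 costs 72 × $1,863.72 + $2,650.00 = $136,837.84.
Option 2 is cheaper by $173,247.60 − $136,837.84 = $36,409.76.

Option 2 by $36,410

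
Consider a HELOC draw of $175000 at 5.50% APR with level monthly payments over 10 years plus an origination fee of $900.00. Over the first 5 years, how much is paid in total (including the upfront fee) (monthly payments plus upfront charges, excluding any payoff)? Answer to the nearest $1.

$114,853

Monthly rate = 5.5%/12 = 0.0045833; payment = 175,000 × 0.0045833 / (1 − (1+0.0045833)^−120) = $1,899.21.
Total outlay = 60 × $1,899.21 + $900.00 = $114,852.60.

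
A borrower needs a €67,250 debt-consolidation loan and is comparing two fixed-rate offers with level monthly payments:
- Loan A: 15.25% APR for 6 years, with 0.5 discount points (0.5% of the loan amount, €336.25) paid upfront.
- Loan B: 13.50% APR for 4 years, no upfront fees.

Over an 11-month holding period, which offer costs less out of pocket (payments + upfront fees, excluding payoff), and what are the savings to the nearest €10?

Loan A by €3,950

Loan A: monthly rate = 15.25%/12 = 0.0127083; payment = 67,250 × 0.0127083 / (1 − (1+0.0127083)^−72) = €1,431.15.
Loan B: monthly rate = 13.5%/12 = 0.0112500; payment = 67,250 × 0.0112500 / (1 − (1+0.0112500)^−48) = €1,820.88.
Over 11 months: Loan A costs 11 × €1,431.15 + €336.25 = €16,078.90; Loan B costs 11 × €1,820.88 = €20,029.68.
Loan A is cheaper by €20,029.68 − €16,078.90 = €3,950.78.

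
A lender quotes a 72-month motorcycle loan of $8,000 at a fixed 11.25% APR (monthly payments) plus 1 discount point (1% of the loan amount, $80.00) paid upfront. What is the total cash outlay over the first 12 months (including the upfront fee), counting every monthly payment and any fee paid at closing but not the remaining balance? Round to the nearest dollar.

At 11.25% the monthly rate is 0.0093750, so the payment is 8,000 × 0.0093750 / (1 − 1.0093750^−72) = $153.30.
Total outlay = 12 × $153.30 + $80.00 = $1,919.60.

$1,920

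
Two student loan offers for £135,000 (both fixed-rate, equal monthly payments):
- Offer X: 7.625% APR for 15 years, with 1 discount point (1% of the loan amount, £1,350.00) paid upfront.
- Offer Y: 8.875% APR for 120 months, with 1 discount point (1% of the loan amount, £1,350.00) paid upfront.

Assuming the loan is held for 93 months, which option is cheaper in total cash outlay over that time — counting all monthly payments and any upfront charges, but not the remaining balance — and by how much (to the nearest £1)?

Offer X: monthly rate = 7.625%/12 = 0.0063542; payment = 135,000 × 0.0063542 / (1 − (1+0.0063542)^−180) = £1,261.08.
Offer Y: at 8.875% the monthly rate is 0.0073958, so the payment is 135,000 × 0.0073958 / (1 − 1.0073958^−120) = £1,701.00.
Over 93 months: Offer X costs 93 × £1,261.08 + £1,350.00 = £118,630.44; Offer Y costs 93 × £1,701.00 + £1,350.00 = £159,543.00.
Offer X is cheaper by £159,543.00 − £118,630.44 = £40,912.56.

Offer X by £40,913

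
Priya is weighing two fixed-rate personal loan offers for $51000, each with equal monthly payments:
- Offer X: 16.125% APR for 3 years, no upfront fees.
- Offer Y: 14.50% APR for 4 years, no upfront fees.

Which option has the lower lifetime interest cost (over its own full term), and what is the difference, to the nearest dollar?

Offer X: monthly rate = 16.125%/12 = 0.0134375; payment = 51,000 × 0.0134375 / (1 − (1+0.0134375)^−36) = $1,796.16.
Total interest on Offer X = 36 × $1,796.16 − $51,000 = $13,661.76.
Offer Y: monthly rate = 14.5%/12 = 0.0120833; payment = 51,000 × 0.0120833 / (1 − (1+0.0120833)^−48) = $1,406.48.
Total interest on Offer Y = 48 × $1,406.48 − $51,000 = $16,511.04.
Offer X is lower by $2,849.28.

Offer X by $2,849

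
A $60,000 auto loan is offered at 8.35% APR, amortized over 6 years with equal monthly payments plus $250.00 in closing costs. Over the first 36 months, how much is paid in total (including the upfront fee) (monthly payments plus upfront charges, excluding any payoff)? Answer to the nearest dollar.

$38,492

Monthly rate = 8.35%/12 = 0.0069583; payment = 60,000 × 0.0069583 / (1 − (1+0.0069583)^−72) = $1,062.28.
Total outlay = 36 × $1,062.28 + $250.00 = $38,492.08.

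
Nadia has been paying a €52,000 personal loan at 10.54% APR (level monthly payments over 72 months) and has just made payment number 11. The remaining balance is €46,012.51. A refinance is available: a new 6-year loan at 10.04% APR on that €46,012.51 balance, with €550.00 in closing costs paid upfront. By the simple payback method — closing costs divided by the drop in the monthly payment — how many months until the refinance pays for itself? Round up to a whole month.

Current payment = 52,000 × 10.54%/12 / (1 − (1+0.0087833)^−72) = €977.56.
Refinanced payment = 46,012.51 × 0.0083667 / (1 − (1+0.0083667)^−72) = €853.35.
Monthly savings = €977.56 − €853.35 = €124.21.
Break-even = €550.00 / €124.21 = 4.43 → 5 months.

5 months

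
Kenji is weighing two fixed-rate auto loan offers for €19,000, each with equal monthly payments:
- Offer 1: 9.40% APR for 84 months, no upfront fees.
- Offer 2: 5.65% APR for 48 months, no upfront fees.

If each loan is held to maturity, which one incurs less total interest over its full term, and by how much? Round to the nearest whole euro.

Offer 1: monthly rate = 9.4%/12 = 0.0078333; payment = 19,000 × 0.0078333 / (1 − (1+0.0078333)^−84) = €309.56.
Total interest on Offer 1 = 84 × €309.56 − €19,000 = €7,003.04.
Offer 2: at 5.65% the monthly rate is 0.0047083, so the payment is 19,000 × 0.0047083 / (1 − 1.0047083^−48) = €443.17.
Total interest on Offer 2 = 48 × €443.17 − €19,000 = €2,272.16.
Offer 2 is lower by €4,730.88.

Offer 2 by €4,731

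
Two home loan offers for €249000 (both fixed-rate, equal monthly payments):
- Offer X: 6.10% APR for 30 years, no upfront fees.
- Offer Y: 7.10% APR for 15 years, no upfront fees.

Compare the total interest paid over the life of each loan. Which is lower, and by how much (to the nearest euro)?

Offer X: monthly rate = 6.1%/12 = 0.0050833; payment = 249,000 × 0.0050833 / (1 − (1+0.0050833)^−360) = €1,508.93.
Total interest on Offer X = 360 × €1,508.93 − €249,000 = €294,214.80.
Offer Y: at 7.10% the monthly rate is 0.0059167, so the payment is 249,000 × 0.0059167 / (1 − 1.0059167^−180) = €2,252.03.
Total interest on Offer Y = 180 × €2,252.03 − €249,000 = €156,365.40.
Offer Y is lower by €137,849.40.

Offer Y by €137,849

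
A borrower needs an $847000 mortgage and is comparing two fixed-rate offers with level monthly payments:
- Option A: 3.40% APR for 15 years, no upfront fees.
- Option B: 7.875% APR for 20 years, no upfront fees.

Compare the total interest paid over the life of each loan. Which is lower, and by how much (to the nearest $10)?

Option A by $602,100

Option A: at 3.40% the monthly rate is 0.0028333, so the payment is 847,000 × 0.0028333 / (1 − 1.0028333^−180) = $6,013.55.
Total interest on Option A = 180 × $6,013.55 − $847,000 = $235,439.00.
Option B: at 7.875% the monthly rate is 0.0065625, so the payment is 847,000 × 0.0065625 / (1 − 1.0065625^−240) = $7,018.90.
Total interest on Option B = 240 × $7,018.90 − $847,000 = $837,536.00.
Option A is lower by $602,097.00.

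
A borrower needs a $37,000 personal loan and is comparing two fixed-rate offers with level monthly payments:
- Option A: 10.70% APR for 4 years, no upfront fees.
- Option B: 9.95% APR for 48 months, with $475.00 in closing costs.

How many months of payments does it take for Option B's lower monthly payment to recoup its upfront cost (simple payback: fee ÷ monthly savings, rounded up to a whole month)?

36 months

Option A: monthly rate = 10.7%/12 = 0.0089167; payment = 37,000 × 0.0089167 / (1 − (1+0.0089167)^−48) = $950.90.
Option B: at 9.95% the monthly rate is 0.0082917, so the payment is 37,000 × 0.0082917 / (1 − 1.0082917^−48) = $937.53.
Monthly savings = $950.90 − $937.53 = $13.37.
Break-even = $475.00 / $13.37 = 35.53 → 36 months.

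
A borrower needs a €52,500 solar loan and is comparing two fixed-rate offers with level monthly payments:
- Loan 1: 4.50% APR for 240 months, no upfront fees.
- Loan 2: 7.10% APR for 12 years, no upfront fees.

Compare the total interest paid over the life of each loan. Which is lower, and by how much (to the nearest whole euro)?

Loan 1: monthly rate = 4.5%/12 = 0.0037500; payment = 52,500 × 0.0037500 / (1 − (1+0.0037500)^−240) = €332.14.
Total interest on Loan 1 = 240 × €332.14 − €52,500 = €27,213.60.
Loan 2: monthly rate = 7.1%/12 = 0.0059167; payment = 52,500 × 0.0059167 / (1 − (1+0.0059167)^−144) = €542.70.
Total interest on Loan 2 = 144 × €542.70 − €52,500 = €25,648.80.
Loan 2 is lower by €1,564.80.

Loan 2 by €1,565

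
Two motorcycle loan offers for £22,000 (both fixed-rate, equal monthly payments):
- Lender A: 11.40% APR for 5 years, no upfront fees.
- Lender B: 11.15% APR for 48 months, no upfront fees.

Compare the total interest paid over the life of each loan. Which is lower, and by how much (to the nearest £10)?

Lender B by £1,590

Lender A: monthly rate = 11.4%/12 = 0.0095000; payment = 22,000 × 0.0095000 / (1 − (1+0.0095000)^−60) = £482.73.
Total interest on Lender A = 60 × £482.73 − £22,000 = £6,963.80.
Lender B: monthly rate = 11.15%/12 = 0.0092917; payment = 22,000 × 0.0092917 / (1 − (1+0.0092917)^−48) = £570.21.
Total interest on Lender B = 48 × £570.21 − £22,000 = £5,370.08.
Lender B is lower by £1,593.72.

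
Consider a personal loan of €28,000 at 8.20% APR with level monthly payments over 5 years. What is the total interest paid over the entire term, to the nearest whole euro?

€6,225

At 8.20% the monthly rate is 0.0068333, so the payment is 28,000 × 0.0068333 / (1 − 1.0068333^−60) = €570.42.
Total paid = 60 × €570.42 = €34,225.20; interest = €34,225.20 − €28,000 = €6,225.20.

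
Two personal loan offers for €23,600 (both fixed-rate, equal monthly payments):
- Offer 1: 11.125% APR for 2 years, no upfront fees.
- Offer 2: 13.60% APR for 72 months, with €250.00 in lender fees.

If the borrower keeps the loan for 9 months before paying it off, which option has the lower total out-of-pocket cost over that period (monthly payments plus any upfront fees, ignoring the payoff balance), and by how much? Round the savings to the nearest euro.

Offer 1: monthly rate = 11.125%/12 = 0.0092708; payment = 23,600 × 0.0092708 / (1 − (1+0.0092708)^−24) = €1,101.32.
Offer 2: monthly rate = 13.6%/12 = 0.0113333; payment = 23,600 × 0.0113333 / (1 − (1+0.0113333)^−72) = €481.26.
Over 9 months: Offer 1 costs 9 × €1,101.32 = €9,911.88; Offer 2 costs 9 × €481.26 + €250.00 = €4,581.34.
Offer 2 is cheaper by €9,911.88 − €4,581.34 = €5,330.54.

Offer 2 by €5,331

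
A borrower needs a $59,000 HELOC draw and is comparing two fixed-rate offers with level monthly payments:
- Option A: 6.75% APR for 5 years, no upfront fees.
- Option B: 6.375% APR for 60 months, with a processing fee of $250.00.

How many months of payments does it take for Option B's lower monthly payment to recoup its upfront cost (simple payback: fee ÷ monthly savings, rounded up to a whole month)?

Option A: at 6.75% the monthly rate is 0.0056250, so the payment is 59,000 × 0.0056250 / (1 − 1.0056250^−60) = $1,161.32.
Option B: monthly rate = 6.375%/12 = 0.0053125; payment = 59,000 × 0.0053125 / (1 − (1+0.0053125)^−60) = $1,150.95.
Monthly savings = $1,161.32 − $1,150.95 = $10.37.
Break-even = $250.00 / $10.37 = 24.11 → 25 months.

25 months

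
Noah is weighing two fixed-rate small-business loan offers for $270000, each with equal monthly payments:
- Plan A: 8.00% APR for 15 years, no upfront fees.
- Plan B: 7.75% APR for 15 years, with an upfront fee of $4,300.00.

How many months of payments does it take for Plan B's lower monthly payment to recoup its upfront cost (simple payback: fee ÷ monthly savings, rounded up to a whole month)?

111 months

Plan A: at 8.00% the monthly rate is 0.0066667, so the payment is 270,000 × 0.0066667 / (1 − 1.0066667^−180) = $2,580.26.
Plan B: at 7.75% the monthly rate is 0.0064583, so the payment is 270,000 × 0.0064583 / (1 − 1.0064583^−180) = $2,541.44.
Monthly savings = $2,580.26 − $2,541.44 = $38.82.
Break-even = $4,300.00 / $38.82 = 110.77 → 111 months.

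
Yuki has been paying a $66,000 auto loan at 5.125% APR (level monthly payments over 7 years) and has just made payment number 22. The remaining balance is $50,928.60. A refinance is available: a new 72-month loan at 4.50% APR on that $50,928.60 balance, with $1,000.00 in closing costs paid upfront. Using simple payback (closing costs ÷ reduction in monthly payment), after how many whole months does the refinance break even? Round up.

Current payment = 66,000 × 5.125%/12 / (1 − (1+0.0042708)^−84) = $936.72.
Refinanced payment = 50,928.60 × 0.0037500 / (1 − (1+0.0037500)^−72) = $808.44.
Monthly savings = $936.72 − $808.44 = $128.28.
Break-even = $1,000.00 / $128.28 = 7.80 → 8 months.

8 months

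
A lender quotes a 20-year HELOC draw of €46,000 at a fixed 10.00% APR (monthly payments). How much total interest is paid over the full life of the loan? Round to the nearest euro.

€60,538

At 10.00% the monthly rate is 0.0083333, so the payment is 46,000 × 0.0083333 / (1 − 1.0083333^−240) = €443.91.
Total paid = 240 × €443.91 = €106,538.40; interest = €106,538.40 − €46,000 = €60,538.40.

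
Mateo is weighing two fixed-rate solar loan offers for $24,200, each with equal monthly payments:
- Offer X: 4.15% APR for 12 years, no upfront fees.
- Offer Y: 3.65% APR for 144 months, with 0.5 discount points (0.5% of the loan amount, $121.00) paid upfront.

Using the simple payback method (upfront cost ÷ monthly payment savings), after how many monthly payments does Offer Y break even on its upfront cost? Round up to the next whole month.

Offer X: monthly rate = 4.15%/12 = 0.0034583; payment = 24,200 × 0.0034583 / (1 − (1+0.0034583)^−144) = $213.64.
Offer Y: at 3.65% the monthly rate is 0.0030417, so the payment is 24,200 × 0.0030417 / (1 − 1.0030417^−144) = $207.79.
Monthly savings = $213.64 − $207.79 = $5.85.
Break-even = $121.00 / $5.85 = 20.68 → 21 months.

21 months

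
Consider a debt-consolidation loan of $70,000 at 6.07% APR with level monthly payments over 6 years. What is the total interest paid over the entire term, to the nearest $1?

$13,694

Monthly rate = 6.07%/12 = 0.0050583; payment = 70,000 × 0.0050583 / (1 − (1+0.0050583)^−72) = $1,162.42.
Total paid = 72 × $1,162.42 = $83,694.24; interest = $83,694.24 − $70,000 = $13,694.24.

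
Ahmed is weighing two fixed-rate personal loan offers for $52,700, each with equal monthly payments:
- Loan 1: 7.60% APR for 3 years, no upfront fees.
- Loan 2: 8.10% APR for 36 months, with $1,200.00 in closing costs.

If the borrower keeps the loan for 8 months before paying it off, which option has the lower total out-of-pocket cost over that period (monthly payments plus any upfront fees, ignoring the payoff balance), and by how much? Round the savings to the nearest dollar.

Loan 1 by $1,297

Loan 1: monthly rate = 7.6%/12 = 0.0063333; payment = 52,700 × 0.0063333 / (1 − (1+0.0063333)^−36) = $1,641.72.
Loan 2: at 8.10% the monthly rate is 0.0067500, so the payment is 52,700 × 0.0067500 / (1 − 1.0067500^−36) = $1,653.86.
Over 8 months: Loan 1 costs 8 × $1,641.72 = $13,133.76; Loan 2 costs 8 × $1,653.86 + $1,200.00 = $14,430.88.
Loan 1 is cheaper by $14,430.88 − $13,133.76 = $1,297.12.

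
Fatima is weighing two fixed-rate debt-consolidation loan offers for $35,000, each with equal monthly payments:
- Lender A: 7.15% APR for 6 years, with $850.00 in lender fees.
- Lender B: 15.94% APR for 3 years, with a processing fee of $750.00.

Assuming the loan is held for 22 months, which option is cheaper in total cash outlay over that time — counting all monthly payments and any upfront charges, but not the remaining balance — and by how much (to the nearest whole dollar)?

Lender A by $13,765

Lender A: at 7.15% the monthly rate is 0.0059583, so the payment is 35,000 × 0.0059583 / (1 − 1.0059583^−72) = $599.24.
Lender B: monthly rate = 15.94%/12 = 0.0132833; payment = 35,000 × 0.0132833 / (1 − (1+0.0132833)^−36) = $1,229.46.
Over 22 months: Lender A costs 22 × $599.24 + $850.00 = $14,033.28; Lender B costs 22 × $1,229.46 + $750.00 = $27,798.12.
Lender A is cheaper by $27,798.12 − $14,033.28 = $13,764.84.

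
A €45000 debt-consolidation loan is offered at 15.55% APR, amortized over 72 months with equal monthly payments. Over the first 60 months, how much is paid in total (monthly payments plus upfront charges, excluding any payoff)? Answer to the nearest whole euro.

€57,901

Monthly rate = 15.55%/12 = 0.0129583; payment = 45,000 × 0.0129583 / (1 − (1+0.0129583)^−72) = €965.02.
Total outlay = 60 × €965.02 = €57,901.20.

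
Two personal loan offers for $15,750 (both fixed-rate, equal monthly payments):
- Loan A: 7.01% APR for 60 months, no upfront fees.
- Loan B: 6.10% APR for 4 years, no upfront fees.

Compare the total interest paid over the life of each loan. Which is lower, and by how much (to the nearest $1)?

Loan B by $927

Loan A: at 7.01% the monthly rate is 0.0058417, so the payment is 15,750 × 0.0058417 / (1 − 1.0058417^−60) = $311.94.
Total interest on Loan A = 60 × $311.94 − $15,750 = $2,966.40.
Loan B: at 6.10% the monthly rate is 0.0050833, so the payment is 15,750 × 0.0050833 / (1 − 1.0050833^−48) = $370.61.
Total interest on Loan B = 48 × $370.61 − $15,750 = $2,039.28.
Loan B is lower by $927.12.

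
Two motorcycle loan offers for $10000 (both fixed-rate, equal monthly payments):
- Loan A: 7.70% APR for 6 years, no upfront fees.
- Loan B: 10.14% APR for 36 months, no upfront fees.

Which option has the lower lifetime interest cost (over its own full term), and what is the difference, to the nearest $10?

Loan A: monthly rate = 7.7%/12 = 0.0064167; payment = 10,000 × 0.0064167 / (1 − (1+0.0064167)^−72) = $173.87.
Total interest on Loan A = 72 × $173.87 − $10,000 = $2,518.64.
Loan B: at 10.14% the monthly rate is 0.0084500, so the payment is 10,000 × 0.0084500 / (1 − 1.0084500^−36) = $323.33.
Total interest on Loan B = 36 × $323.33 − $10,000 = $1,639.88.
Loan B is lower by $878.76.

Loan B by $880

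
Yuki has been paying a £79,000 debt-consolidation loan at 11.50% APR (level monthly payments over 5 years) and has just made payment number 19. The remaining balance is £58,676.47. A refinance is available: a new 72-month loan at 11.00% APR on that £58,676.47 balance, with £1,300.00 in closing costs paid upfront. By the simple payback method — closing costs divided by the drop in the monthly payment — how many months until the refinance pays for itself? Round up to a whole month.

Current payment = 79,000 × 11.5%/12 / (1 − (1+0.0095833)^−60) = £1,737.42.
Refinanced payment = 58,676.47 × 0.0091667 / (1 − (1+0.0091667)^−72) = £1,116.85.
Monthly savings = £1,737.42 − £1,116.85 = £620.57.
Break-even = £1,300.00 / £620.57 = 2.09 → 3 months.

3 months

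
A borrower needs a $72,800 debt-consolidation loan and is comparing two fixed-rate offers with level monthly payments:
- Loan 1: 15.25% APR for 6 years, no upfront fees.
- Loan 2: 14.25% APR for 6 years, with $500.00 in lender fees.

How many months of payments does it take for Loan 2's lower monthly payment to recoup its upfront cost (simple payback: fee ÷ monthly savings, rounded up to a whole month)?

13 months

Loan 1: at 15.25% the monthly rate is 0.0127083, so the payment is 72,800 × 0.0127083 / (1 − 1.0127083^−72) = $1,549.26.
Loan 2: monthly rate = 14.25%/12 = 0.0118750; payment = 72,800 × 0.0118750 / (1 − (1+0.0118750)^−72) = $1,509.86.
Monthly savings = $1,549.26 − $1,509.86 = $39.40.
Break-even = $500.00 / $39.40 = 12.69 → 13 months.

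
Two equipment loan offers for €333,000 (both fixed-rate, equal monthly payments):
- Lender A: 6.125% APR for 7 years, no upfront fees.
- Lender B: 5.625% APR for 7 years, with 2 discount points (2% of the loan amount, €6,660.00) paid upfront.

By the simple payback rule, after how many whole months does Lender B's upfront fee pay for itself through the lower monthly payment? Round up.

Lender A: at 6.125% the monthly rate is 0.0051042, so the payment is 333,000 × 0.0051042 / (1 − 1.0051042^−84) = €4,884.63.
Lender B: monthly rate = 5.625%/12 = 0.0046875; payment = 333,000 × 0.0046875 / (1 − (1+0.0046875)^−84) = €4,805.01.
Monthly savings = €4,884.63 − €4,805.01 = €79.62.
Break-even = €6,660.00 / €79.62 = 83.65 → 84 months.

84 months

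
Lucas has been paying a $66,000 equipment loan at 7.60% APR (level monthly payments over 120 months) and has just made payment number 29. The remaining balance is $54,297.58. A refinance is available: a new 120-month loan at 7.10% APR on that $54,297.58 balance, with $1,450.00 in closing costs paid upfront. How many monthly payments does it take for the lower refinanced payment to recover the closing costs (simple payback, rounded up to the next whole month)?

10 months

Current payment = 66,000 × 7.6%/12 / (1 − (1+0.0063333)^−120) = $786.88.
Refinanced payment = 54,297.58 × 0.0059167 / (1 − (1+0.0059167)^−120) = $633.24.
Monthly savings = $786.88 − $633.24 = $153.64.
Break-even = $1,450.00 / $153.64 = 9.44 → 10 months.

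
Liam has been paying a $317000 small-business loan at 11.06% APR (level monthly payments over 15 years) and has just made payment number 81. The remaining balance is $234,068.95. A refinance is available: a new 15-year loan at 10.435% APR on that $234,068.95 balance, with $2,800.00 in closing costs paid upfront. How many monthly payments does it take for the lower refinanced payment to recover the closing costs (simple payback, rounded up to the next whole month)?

3 months

Current payment = 317,000 × 11.06%/12 / (1 − (1+0.0092167)^−180) = $3,614.96.
Refinanced payment = 234,068.95 × 0.0086958 / (1 − (1+0.0086958)^−180) = $2,577.97.
Monthly savings = $3,614.96 − $2,577.97 = $1,036.99.
Break-even = $2,800.00 / $1,036.99 = 2.70 → 3 months.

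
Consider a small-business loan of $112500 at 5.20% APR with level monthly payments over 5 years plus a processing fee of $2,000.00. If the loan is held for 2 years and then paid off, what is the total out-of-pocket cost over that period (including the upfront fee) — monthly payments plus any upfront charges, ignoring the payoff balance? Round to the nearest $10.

At 5.20% the monthly rate is 0.0043333, so the payment is 112,500 × 0.0043333 / (1 − 1.0043333^−60) = $2,133.34.
Total outlay = 24 × $2,133.34 + $2,000.00 = $53,200.16.

$53,200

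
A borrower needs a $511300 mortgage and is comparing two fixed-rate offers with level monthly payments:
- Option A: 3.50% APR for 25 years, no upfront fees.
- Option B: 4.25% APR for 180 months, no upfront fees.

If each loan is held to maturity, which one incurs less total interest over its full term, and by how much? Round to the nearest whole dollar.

Option B by $75,555

Option A: monthly rate = 3.5%/12 = 0.0029167; payment = 511,300 × 0.0029167 / (1 − (1+0.0029167)^−300) = $2,559.69.
Total interest on Option A = 300 × $2,559.69 − $511,300 = $256,607.00.
Option B: monthly rate = 4.25%/12 = 0.0035417; payment = 511,300 × 0.0035417 / (1 − (1+0.0035417)^−180) = $3,846.40.
Total interest on Option B = 180 × $3,846.40 − $511,300 = $181,052.00.
Option B is lower by $75,555.00.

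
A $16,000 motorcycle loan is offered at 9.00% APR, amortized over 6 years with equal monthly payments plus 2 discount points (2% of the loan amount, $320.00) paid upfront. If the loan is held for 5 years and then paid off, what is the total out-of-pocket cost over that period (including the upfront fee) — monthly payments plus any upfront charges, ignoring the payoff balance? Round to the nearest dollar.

$17,625

At 9.00% the monthly rate is 0.0075000, so the payment is 16,000 × 0.0075000 / (1 − 1.0075000^−72) = $288.41.
Total outlay = 60 × $288.41 + $320.00 = $17,624.60.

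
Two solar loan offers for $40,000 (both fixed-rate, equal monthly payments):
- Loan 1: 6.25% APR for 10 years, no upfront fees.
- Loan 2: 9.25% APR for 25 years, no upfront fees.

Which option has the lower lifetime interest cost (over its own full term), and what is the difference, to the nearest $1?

Loan 1 by $48,871

Loan 1: at 6.25% the monthly rate is 0.0052083, so the payment is 40,000 × 0.0052083 / (1 − 1.0052083^−120) = $449.12.
Total interest on Loan 1 = 120 × $449.12 − $40,000 = $13,894.40.
Loan 2: at 9.25% the monthly rate is 0.0077083, so the payment is 40,000 × 0.0077083 / (1 − 1.0077083^−300) = $342.55.
Total interest on Loan 2 = 300 × $342.55 − $40,000 = $62,765.00.
Loan 1 is lower by $48,870.60.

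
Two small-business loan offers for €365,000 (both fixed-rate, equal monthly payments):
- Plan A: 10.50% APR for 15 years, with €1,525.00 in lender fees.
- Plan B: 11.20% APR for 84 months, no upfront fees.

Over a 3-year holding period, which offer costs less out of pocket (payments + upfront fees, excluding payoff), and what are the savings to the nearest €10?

Plan A: monthly rate = 10.5%/12 = 0.0087500; payment = 365,000 × 0.0087500 / (1 − (1+0.0087500)^−180) = €4,034.71.
Plan B: monthly rate = 11.2%/12 = 0.0093333; payment = 365,000 × 0.0093333 / (1 − (1+0.0093333)^−84) = €6,288.14.
Over 36 months: Plan A costs 36 × €4,034.71 + €1,525.00 = €146,774.56; Plan B costs 36 × €6,288.14 = €226,373.04.
Plan A is cheaper by €226,373.04 − €146,774.56 = €79,598.48.

Plan A by €79,600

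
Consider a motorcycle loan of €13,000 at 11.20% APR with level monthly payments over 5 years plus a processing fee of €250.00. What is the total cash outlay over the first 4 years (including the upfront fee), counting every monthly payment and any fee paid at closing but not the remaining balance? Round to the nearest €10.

€13,880

At 11.20% the monthly rate is 0.0093333, so the payment is 13,000 × 0.0093333 / (1 − 1.0093333^−60) = €283.95.
Total outlay = 48 × €283.95 + €250.00 = €13,879.60.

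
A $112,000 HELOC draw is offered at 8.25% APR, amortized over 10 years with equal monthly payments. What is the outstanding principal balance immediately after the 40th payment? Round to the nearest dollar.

$84,313

With monthly rate i = 8.25%/12 = 0.0068750, the balance after k of n payments is P · [(1+i)^n − (1+i)^k] / [(1+i)^n − 1].
(1+0.0068750)^120 = 2.27544809 and (1+0.0068750)^40 = 1.31529240, so the balance is 112,000 × (2.27544809 − 1.31529240) / (2.27544809 − 1) = $84,313.46.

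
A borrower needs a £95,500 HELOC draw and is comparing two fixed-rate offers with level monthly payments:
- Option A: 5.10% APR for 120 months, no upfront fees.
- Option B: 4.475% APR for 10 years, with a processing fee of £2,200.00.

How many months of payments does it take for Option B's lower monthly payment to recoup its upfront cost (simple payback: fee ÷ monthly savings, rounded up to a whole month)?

Option A: monthly rate = 5.1%/12 = 0.0042500; payment = 95,500 × 0.0042500 / (1 − (1+0.0042500)^−120) = £1,017.60.
Option B: monthly rate = 4.475%/12 = 0.0037292; payment = 95,500 × 0.0037292 / (1 − (1+0.0037292)^−120) = £988.60.
Monthly savings = £1,017.60 − £988.60 = £29.00.
Break-even = £2,200.00 / £29.00 = 75.86 → 76 months.

76 months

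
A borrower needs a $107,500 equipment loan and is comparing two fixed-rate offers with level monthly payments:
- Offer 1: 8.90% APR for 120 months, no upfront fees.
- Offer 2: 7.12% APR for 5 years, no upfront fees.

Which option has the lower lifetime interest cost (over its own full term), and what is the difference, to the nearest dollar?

Offer 2 by $34,631

Offer 1: monthly rate = 8.9%/12 = 0.0074167; payment = 107,500 × 0.0074167 / (1 − (1+0.0074167)^−120) = $1,355.95.
Total interest on Offer 1 = 120 × $1,355.95 − $107,500 = $55,214.00.
Offer 2: monthly rate = 7.12%/12 = 0.0059333; payment = 107,500 × 0.0059333 / (1 − (1+0.0059333)^−60) = $2,134.72.
Total interest on Offer 2 = 60 × $2,134.72 − $107,500 = $20,583.20.
Offer 2 is lower by $34,630.80.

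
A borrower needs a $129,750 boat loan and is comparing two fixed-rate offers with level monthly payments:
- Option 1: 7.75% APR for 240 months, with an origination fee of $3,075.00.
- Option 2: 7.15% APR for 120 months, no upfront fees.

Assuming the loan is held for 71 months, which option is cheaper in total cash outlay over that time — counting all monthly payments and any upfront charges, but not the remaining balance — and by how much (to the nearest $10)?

Option 1 by $28,970

Option 1: at 7.75% the monthly rate is 0.0064583, so the payment is 129,750 × 0.0064583 / (1 − 1.0064583^−240) = $1,065.18.
Option 2: at 7.15% the monthly rate is 0.0059583, so the payment is 129,750 × 0.0059583 / (1 − 1.0059583^−120) = $1,516.56.
Over 71 months: Option 1 costs 71 × $1,065.18 + $3,075.00 = $78,702.78; Option 2 costs 71 × $1,516.56 = $107,675.76.
Option 1 is cheaper by $107,675.76 − $78,702.78 = $28,972.98.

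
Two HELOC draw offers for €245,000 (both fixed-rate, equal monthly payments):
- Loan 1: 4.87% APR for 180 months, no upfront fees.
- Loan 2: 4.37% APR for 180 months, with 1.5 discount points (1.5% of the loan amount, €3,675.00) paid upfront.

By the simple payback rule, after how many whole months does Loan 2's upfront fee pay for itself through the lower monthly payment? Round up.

Loan 1: at 4.87% the monthly rate is 0.0040583, so the payment is 245,000 × 0.0040583 / (1 − 1.0040583^−180) = €1,920.89.
Loan 2: monthly rate = 4.37%/12 = 0.0036417; payment = 245,000 × 0.0036417 / (1 − (1+0.0036417)^−180) = €1,858.00.
Monthly savings = €1,920.89 − €1,858.00 = €62.89.
Break-even = €3,675.00 / €62.89 = 58.44 → 59 months.

59 months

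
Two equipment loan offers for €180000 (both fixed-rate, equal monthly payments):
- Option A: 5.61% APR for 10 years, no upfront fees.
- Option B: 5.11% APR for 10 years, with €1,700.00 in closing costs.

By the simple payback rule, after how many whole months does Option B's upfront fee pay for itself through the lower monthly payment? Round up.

39 months

Option A: monthly rate = 5.61%/12 = 0.0046750; payment = 180,000 × 0.0046750 / (1 − (1+0.0046750)^−120) = €1,963.30.
Option B: monthly rate = 5.11%/12 = 0.0042583; payment = 180,000 × 0.0042583 / (1 − (1+0.0042583)^−120) = €1,918.87.
Monthly savings = €1,963.30 − €1,918.87 = €44.43.
Break-even = €1,700.00 / €44.43 = 38.26 → 39 months.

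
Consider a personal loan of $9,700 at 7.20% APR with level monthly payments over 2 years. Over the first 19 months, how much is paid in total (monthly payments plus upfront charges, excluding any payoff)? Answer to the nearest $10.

$8,270

Monthly rate = 7.2%/12 = 0.0060000; payment = 9,700 × 0.0060000 / (1 − (1+0.0060000)^−24) = $435.17.
Total outlay = 19 × $435.17 = $8,268.23.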